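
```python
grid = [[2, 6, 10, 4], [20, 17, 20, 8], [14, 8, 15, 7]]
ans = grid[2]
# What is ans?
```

grid has 3 rows. Row 2 is [14, 8, 15, 7].

[14, 8, 15, 7]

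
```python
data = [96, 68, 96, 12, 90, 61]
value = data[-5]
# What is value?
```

data has length 6. Negative index -5 maps to positive index 6 + (-5) = 1. data[1] = 68.

68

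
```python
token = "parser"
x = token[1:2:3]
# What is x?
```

token has length 6. The slice token[1:2:3] selects indices [1] (1->'a'), giving 'a'.

'a'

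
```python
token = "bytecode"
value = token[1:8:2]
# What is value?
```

token has length 8. The slice token[1:8:2] selects indices [1, 3, 5, 7] (1->'y', 3->'e', 5->'o', 7->'e'), giving 'yeoe'.

'yeoe'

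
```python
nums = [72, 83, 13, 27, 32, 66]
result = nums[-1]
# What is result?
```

nums has length 6. Negative index -1 maps to positive index 6 + (-1) = 5. nums[5] = 66.

66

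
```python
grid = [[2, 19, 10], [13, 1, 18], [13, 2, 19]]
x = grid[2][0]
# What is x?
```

grid[2] = [13, 2, 19]. Taking column 0 of that row yields 13.

13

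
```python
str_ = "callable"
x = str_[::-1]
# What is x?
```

str_ has length 8. The slice str_[::-1] selects indices [7, 6, 5, 4, 3, 2, 1, 0] (7->'e', 6->'l', 5->'b', 4->'a', 3->'l', 2->'l', 1->'a', 0->'c'), giving 'elballac'.

'elballac'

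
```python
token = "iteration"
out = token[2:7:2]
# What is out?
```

token has length 9. The slice token[2:7:2] selects indices [2, 4, 6] (2->'e', 4->'a', 6->'i'), giving 'eai'.

'eai'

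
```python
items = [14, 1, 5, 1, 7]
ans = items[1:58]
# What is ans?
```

items has length 5. The slice items[1:58] selects indices [1, 2, 3, 4] (1->1, 2->5, 3->1, 4->7), giving [1, 5, 1, 7].

[1, 5, 1, 7]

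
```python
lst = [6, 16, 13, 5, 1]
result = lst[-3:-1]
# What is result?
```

lst has length 5. The slice lst[-3:-1] selects indices [2, 3] (2->13, 3->5), giving [13, 5].

[13, 5]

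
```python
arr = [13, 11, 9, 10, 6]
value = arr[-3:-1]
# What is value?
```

arr has length 5. The slice arr[-3:-1] selects indices [2, 3] (2->9, 3->10), giving [9, 10].

[9, 10]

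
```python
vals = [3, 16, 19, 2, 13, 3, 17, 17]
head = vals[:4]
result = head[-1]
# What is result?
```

vals has length 8. The slice vals[:4] selects indices [0, 1, 2, 3] (0->3, 1->16, 2->19, 3->2), giving [3, 16, 19, 2]. So head = [3, 16, 19, 2]. Then head[-1] = 2.

2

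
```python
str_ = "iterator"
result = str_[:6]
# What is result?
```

str_ has length 8. The slice str_[:6] selects indices [0, 1, 2, 3, 4, 5] (0->'i', 1->'t', 2->'e', 3->'r', 4->'a', 5->'t'), giving 'iterat'.

'iterat'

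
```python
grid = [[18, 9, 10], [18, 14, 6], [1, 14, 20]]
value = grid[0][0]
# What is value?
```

grid[0] = [18, 9, 10]. Taking column 0 of that row yields 18.

18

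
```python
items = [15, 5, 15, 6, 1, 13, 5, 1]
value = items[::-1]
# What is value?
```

items has length 8. The slice items[::-1] selects indices [7, 6, 5, 4, 3, 2, 1, 0] (7->1, 6->5, 5->13, 4->1, 3->6, 2->15, 1->5, 0->15), giving [1, 5, 13, 1, 6, 15, 5, 15].

[1, 5, 13, 1, 6, 15, 5, 15]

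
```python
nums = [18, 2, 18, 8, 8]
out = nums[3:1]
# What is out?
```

nums has length 5. The slice nums[3:1] resolves to an empty index range, so the result is [].

[]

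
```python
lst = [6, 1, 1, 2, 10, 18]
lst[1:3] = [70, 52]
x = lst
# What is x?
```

lst starts as [6, 1, 1, 2, 10, 18] (length 6). The slice lst[1:3] covers indices [1, 2] with values [1, 1]. Replacing that slice with [70, 52] (same length) produces [6, 70, 52, 2, 10, 18].

[6, 70, 52, 2, 10, 18]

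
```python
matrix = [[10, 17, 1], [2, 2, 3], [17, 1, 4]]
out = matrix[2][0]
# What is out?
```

matrix[2] = [17, 1, 4]. Taking column 0 of that row yields 17.

17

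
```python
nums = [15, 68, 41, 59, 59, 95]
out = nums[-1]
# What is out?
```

nums has length 6. Negative index -1 maps to positive index 6 + (-1) = 5. nums[5] = 95.

95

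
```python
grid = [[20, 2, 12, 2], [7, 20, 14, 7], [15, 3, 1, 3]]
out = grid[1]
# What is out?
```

grid has 3 rows. Row 1 is [7, 20, 14, 7].

[7, 20, 14, 7]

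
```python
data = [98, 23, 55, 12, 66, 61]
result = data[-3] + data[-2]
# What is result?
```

data has length 6. Negative index -3 maps to positive index 6 + (-3) = 3. data[3] = 12.
data has length 6. Negative index -2 maps to positive index 6 + (-2) = 4. data[4] = 66.
Sum: 12 + 66 = 78.

78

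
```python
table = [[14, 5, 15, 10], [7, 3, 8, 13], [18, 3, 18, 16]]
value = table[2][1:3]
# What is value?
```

table[2] = [18, 3, 18, 16]. table[2] has length 4. The slice table[2][1:3] selects indices [1, 2] (1->3, 2->18), giving [3, 18].

[3, 18]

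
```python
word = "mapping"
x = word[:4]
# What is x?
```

word has length 7. The slice word[:4] selects indices [0, 1, 2, 3] (0->'m', 1->'a', 2->'p', 3->'p'), giving 'mapp'.

'mapp'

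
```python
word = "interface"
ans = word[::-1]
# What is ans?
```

word has length 9. The slice word[::-1] selects indices [8, 7, 6, 5, 4, 3, 2, 1, 0] (8->'e', 7->'c', 6->'a', 5->'f', 4->'r', 3->'e', 2->'t', 1->'n', 0->'i'), giving 'ecafretni'.

'ecafretni'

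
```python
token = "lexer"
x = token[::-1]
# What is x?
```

token has length 5. The slice token[::-1] selects indices [4, 3, 2, 1, 0] (4->'r', 3->'e', 2->'x', 1->'e', 0->'l'), giving 'rexel'.

'rexel'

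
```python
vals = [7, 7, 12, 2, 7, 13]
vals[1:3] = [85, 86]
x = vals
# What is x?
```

vals starts as [7, 7, 12, 2, 7, 13] (length 6). The slice vals[1:3] covers indices [1, 2] with values [7, 12]. Replacing that slice with [85, 86] (same length) produces [7, 85, 86, 2, 7, 13].

[7, 85, 86, 2, 7, 13]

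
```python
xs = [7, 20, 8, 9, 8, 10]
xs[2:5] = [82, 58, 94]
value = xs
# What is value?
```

xs starts as [7, 20, 8, 9, 8, 10] (length 6). The slice xs[2:5] covers indices [2, 3, 4] with values [8, 9, 8]. Replacing that slice with [82, 58, 94] (same length) produces [7, 20, 82, 58, 94, 10].

[7, 20, 82, 58, 94, 10]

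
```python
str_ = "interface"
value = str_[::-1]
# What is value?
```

str_ has length 9. The slice str_[::-1] selects indices [8, 7, 6, 5, 4, 3, 2, 1, 0] (8->'e', 7->'c', 6->'a', 5->'f', 4->'r', 3->'e', 2->'t', 1->'n', 0->'i'), giving 'ecafretni'.

'ecafretni'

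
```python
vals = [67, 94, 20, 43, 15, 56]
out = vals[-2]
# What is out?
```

vals has length 6. Negative index -2 maps to positive index 6 + (-2) = 4. vals[4] = 15.

15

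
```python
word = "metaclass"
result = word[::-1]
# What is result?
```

word has length 9. The slice word[::-1] selects indices [8, 7, 6, 5, 4, 3, 2, 1, 0] (8->'s', 7->'s', 6->'a', 5->'l', 4->'c', 3->'a', 2->'t', 1->'e', 0->'m'), giving 'ssalcatem'.

'ssalcatem'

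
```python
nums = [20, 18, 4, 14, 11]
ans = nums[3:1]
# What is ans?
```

nums has length 5. The slice nums[3:1] resolves to an empty index range, so the result is [].

[]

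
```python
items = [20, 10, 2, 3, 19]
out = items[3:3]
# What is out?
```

items has length 5. The slice items[3:3] resolves to an empty index range, so the result is [].

[]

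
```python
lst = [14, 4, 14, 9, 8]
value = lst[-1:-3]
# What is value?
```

lst has length 5. The slice lst[-1:-3] resolves to an empty index range, so the result is [].

[]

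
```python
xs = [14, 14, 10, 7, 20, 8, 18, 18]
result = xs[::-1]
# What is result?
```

xs has length 8. The slice xs[::-1] selects indices [7, 6, 5, 4, 3, 2, 1, 0] (7->18, 6->18, 5->8, 4->20, 3->7, 2->10, 1->14, 0->14), giving [18, 18, 8, 20, 7, 10, 14, 14].

[18, 18, 8, 20, 7, 10, 14, 14]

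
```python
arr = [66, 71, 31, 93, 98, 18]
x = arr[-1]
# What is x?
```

arr has length 6. Negative index -1 maps to positive index 6 + (-1) = 5. arr[5] = 18.

18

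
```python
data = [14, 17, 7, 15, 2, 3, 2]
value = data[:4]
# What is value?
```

data has length 7. The slice data[:4] selects indices [0, 1, 2, 3] (0->14, 1->17, 2->7, 3->15), giving [14, 17, 7, 15].

[14, 17, 7, 15]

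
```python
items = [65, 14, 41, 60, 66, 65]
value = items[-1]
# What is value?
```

items has length 6. Negative index -1 maps to positive index 6 + (-1) = 5. items[5] = 65.

65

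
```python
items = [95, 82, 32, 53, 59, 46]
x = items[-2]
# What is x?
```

items has length 6. Negative index -2 maps to positive index 6 + (-2) = 4. items[4] = 59.

59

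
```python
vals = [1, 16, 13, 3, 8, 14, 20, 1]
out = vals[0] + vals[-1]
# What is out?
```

vals has length 8. vals[0] = 1.
vals has length 8. Negative index -1 maps to positive index 8 + (-1) = 7. vals[7] = 1.
Sum: 1 + 1 = 2.

2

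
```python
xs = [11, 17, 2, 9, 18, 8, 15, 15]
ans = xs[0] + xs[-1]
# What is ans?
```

xs has length 8. xs[0] = 11.
xs has length 8. Negative index -1 maps to positive index 8 + (-1) = 7. xs[7] = 15.
Sum: 11 + 15 = 26.

26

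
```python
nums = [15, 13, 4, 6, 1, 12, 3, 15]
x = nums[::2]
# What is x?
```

nums has length 8. The slice nums[::2] selects indices [0, 2, 4, 6] (0->15, 2->4, 4->1, 6->3), giving [15, 4, 1, 3].

[15, 4, 1, 3]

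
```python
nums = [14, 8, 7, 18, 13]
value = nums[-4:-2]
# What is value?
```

nums has length 5. The slice nums[-4:-2] selects indices [1, 2] (1->8, 2->7), giving [8, 7].

[8, 7]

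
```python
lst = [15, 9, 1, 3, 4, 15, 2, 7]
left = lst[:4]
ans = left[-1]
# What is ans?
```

lst has length 8. The slice lst[:4] selects indices [0, 1, 2, 3] (0->15, 1->9, 2->1, 3->3), giving [15, 9, 1, 3]. So left = [15, 9, 1, 3]. Then left[-1] = 3.

3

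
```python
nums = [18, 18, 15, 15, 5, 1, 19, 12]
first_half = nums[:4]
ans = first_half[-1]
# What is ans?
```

nums has length 8. The slice nums[:4] selects indices [0, 1, 2, 3] (0->18, 1->18, 2->15, 3->15), giving [18, 18, 15, 15]. So first_half = [18, 18, 15, 15]. Then first_half[-1] = 15.

15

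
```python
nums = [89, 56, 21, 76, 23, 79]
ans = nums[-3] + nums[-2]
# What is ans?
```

nums has length 6. Negative index -3 maps to positive index 6 + (-3) = 3. nums[3] = 76.
nums has length 6. Negative index -2 maps to positive index 6 + (-2) = 4. nums[4] = 23.
Sum: 76 + 23 = 99.

99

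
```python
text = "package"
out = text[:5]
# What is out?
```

text has length 7. The slice text[:5] selects indices [0, 1, 2, 3, 4] (0->'p', 1->'a', 2->'c', 3->'k', 4->'a'), giving 'packa'.

'packa'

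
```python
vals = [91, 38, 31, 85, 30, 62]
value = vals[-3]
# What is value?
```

vals has length 6. Negative index -3 maps to positive index 6 + (-3) = 3. vals[3] = 85.

85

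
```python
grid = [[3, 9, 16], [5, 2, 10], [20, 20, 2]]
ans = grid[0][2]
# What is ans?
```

grid[0] = [3, 9, 16]. Taking column 2 of that row yields 16.

16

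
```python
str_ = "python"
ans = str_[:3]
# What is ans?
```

str_ has length 6. The slice str_[:3] selects indices [0, 1, 2] (0->'p', 1->'y', 2->'t'), giving 'pyt'.

'pyt'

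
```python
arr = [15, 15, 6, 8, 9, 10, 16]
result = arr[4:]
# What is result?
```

arr has length 7. The slice arr[4:] selects indices [4, 5, 6] (4->9, 5->10, 6->16), giving [9, 10, 16].

[9, 10, 16]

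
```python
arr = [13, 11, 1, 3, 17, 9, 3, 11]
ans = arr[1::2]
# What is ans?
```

arr has length 8. The slice arr[1::2] selects indices [1, 3, 5, 7] (1->11, 3->3, 5->9, 7->11), giving [11, 3, 9, 11].

[11, 3, 9, 11]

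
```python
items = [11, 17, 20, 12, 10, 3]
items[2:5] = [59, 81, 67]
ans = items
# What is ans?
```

items starts as [11, 17, 20, 12, 10, 3] (length 6). The slice items[2:5] covers indices [2, 3, 4] with values [20, 12, 10]. Replacing that slice with [59, 81, 67] (same length) produces [11, 17, 59, 81, 67, 3].

[11, 17, 59, 81, 67, 3]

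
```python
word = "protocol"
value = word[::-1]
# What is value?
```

word has length 8. The slice word[::-1] selects indices [7, 6, 5, 4, 3, 2, 1, 0] (7->'l', 6->'o', 5->'c', 4->'o', 3->'t', 2->'o', 1->'r', 0->'p'), giving 'locotorp'.

'locotorp'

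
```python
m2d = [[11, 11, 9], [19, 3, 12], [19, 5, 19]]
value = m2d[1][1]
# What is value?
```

m2d[1] = [19, 3, 12]. Taking column 1 of that row yields 3.

3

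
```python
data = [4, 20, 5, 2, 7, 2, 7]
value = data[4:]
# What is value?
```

data has length 7. The slice data[4:] selects indices [4, 5, 6] (4->7, 5->2, 6->7), giving [7, 2, 7].

[7, 2, 7]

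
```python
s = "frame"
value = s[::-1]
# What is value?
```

s has length 5. The slice s[::-1] selects indices [4, 3, 2, 1, 0] (4->'e', 3->'m', 2->'a', 1->'r', 0->'f'), giving 'emarf'.

'emarf'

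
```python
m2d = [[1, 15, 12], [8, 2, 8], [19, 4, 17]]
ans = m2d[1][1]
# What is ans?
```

m2d[1] = [8, 2, 8]. Taking column 1 of that row yields 2.

2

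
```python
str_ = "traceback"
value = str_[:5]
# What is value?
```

str_ has length 9. The slice str_[:5] selects indices [0, 1, 2, 3, 4] (0->'t', 1->'r', 2->'a', 3->'c', 4->'e'), giving 'trace'.

'trace'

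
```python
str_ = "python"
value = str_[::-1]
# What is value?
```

str_ has length 6. The slice str_[::-1] selects indices [5, 4, 3, 2, 1, 0] (5->'n', 4->'o', 3->'h', 2->'t', 1->'y', 0->'p'), giving 'nohtyp'.

'nohtyp'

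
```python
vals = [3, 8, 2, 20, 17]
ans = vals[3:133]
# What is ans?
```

vals has length 5. The slice vals[3:133] selects indices [3, 4] (3->20, 4->17), giving [20, 17].

[20, 17]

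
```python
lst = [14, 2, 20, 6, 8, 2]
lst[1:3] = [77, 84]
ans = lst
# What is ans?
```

lst starts as [14, 2, 20, 6, 8, 2] (length 6). The slice lst[1:3] covers indices [1, 2] with values [2, 20]. Replacing that slice with [77, 84] (same length) produces [14, 77, 84, 6, 8, 2].

[14, 77, 84, 6, 8, 2]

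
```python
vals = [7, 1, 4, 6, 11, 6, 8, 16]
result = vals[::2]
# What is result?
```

vals has length 8. The slice vals[::2] selects indices [0, 2, 4, 6] (0->7, 2->4, 4->11, 6->8), giving [7, 4, 11, 8].

[7, 4, 11, 8]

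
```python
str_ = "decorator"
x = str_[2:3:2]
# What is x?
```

str_ has length 9. The slice str_[2:3:2] selects indices [2] (2->'c'), giving 'c'.

'c'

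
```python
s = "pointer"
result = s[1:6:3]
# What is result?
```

s has length 7. The slice s[1:6:3] selects indices [1, 4] (1->'o', 4->'t'), giving 'ot'.

'ot'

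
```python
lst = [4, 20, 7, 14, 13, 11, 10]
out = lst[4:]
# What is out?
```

lst has length 7. The slice lst[4:] selects indices [4, 5, 6] (4->13, 5->11, 6->10), giving [13, 11, 10].

[13, 11, 10]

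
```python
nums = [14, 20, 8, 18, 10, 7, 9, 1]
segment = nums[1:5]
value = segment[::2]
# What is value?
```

nums has length 8. The slice nums[1:5] selects indices [1, 2, 3, 4] (1->20, 2->8, 3->18, 4->10), giving [20, 8, 18, 10]. So segment = [20, 8, 18, 10]. segment has length 4. The slice segment[::2] selects indices [0, 2] (0->20, 2->18), giving [20, 18].

[20, 18]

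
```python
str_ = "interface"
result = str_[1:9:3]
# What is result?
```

str_ has length 9. The slice str_[1:9:3] selects indices [1, 4, 7] (1->'n', 4->'r', 7->'c'), giving 'nrc'.

'nrc'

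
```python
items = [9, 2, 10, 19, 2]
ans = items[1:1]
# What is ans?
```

items has length 5. The slice items[1:1] resolves to an empty index range, so the result is [].

[]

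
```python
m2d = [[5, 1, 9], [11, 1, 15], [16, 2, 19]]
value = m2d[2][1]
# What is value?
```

m2d[2] = [16, 2, 19]. Taking column 1 of that row yields 2.

2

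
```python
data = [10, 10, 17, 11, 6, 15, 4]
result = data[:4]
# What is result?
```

data has length 7. The slice data[:4] selects indices [0, 1, 2, 3] (0->10, 1->10, 2->17, 3->11), giving [10, 10, 17, 11].

[10, 10, 17, 11]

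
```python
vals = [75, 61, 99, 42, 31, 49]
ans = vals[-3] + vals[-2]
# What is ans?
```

vals has length 6. Negative index -3 maps to positive index 6 + (-3) = 3. vals[3] = 42.
vals has length 6. Negative index -2 maps to positive index 6 + (-2) = 4. vals[4] = 31.
Sum: 42 + 31 = 73.

73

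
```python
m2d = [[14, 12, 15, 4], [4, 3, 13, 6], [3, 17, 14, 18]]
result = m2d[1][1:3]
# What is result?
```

m2d[1] = [4, 3, 13, 6]. m2d[1] has length 4. The slice m2d[1][1:3] selects indices [1, 2] (1->3, 2->13), giving [3, 13].

[3, 13]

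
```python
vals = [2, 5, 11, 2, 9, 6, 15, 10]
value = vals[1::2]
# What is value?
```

vals has length 8. The slice vals[1::2] selects indices [1, 3, 5, 7] (1->5, 3->2, 5->6, 7->10), giving [5, 2, 6, 10].

[5, 2, 6, 10]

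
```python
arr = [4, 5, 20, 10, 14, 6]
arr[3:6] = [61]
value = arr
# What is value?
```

arr starts as [4, 5, 20, 10, 14, 6] (length 6). The slice arr[3:6] covers indices [3, 4, 5] with values [10, 14, 6]. Replacing that slice with [61] (different length) produces [4, 5, 20, 61].

[4, 5, 20, 61]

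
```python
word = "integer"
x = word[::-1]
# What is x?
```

word has length 7. The slice word[::-1] selects indices [6, 5, 4, 3, 2, 1, 0] (6->'r', 5->'e', 4->'g', 3->'e', 2->'t', 1->'n', 0->'i'), giving 'regetni'.

'regetni'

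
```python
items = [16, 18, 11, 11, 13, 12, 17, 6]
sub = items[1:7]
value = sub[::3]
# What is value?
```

items has length 8. The slice items[1:7] selects indices [1, 2, 3, 4, 5, 6] (1->18, 2->11, 3->11, 4->13, 5->12, 6->17), giving [18, 11, 11, 13, 12, 17]. So sub = [18, 11, 11, 13, 12, 17]. sub has length 6. The slice sub[::3] selects indices [0, 3] (0->18, 3->13), giving [18, 13].

[18, 13]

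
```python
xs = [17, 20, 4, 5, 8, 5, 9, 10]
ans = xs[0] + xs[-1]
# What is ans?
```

xs has length 8. xs[0] = 17.
xs has length 8. Negative index -1 maps to positive index 8 + (-1) = 7. xs[7] = 10.
Sum: 17 + 10 = 27.

27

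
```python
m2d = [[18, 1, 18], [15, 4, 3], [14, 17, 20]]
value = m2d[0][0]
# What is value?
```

m2d[0] = [18, 1, 18]. Taking column 0 of that row yields 18.

18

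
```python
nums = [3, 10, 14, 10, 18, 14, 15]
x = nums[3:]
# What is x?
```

nums has length 7. The slice nums[3:] selects indices [3, 4, 5, 6] (3->10, 4->18, 5->14, 6->15), giving [10, 18, 14, 15].

[10, 18, 14, 15]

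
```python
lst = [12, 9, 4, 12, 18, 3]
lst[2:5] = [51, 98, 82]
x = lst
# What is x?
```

lst starts as [12, 9, 4, 12, 18, 3] (length 6). The slice lst[2:5] covers indices [2, 3, 4] with values [4, 12, 18]. Replacing that slice with [51, 98, 82] (same length) produces [12, 9, 51, 98, 82, 3].

[12, 9, 51, 98, 82, 3]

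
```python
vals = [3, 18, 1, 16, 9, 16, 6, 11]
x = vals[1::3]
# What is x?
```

vals has length 8. The slice vals[1::3] selects indices [1, 4, 7] (1->18, 4->9, 7->11), giving [18, 9, 11].

[18, 9, 11]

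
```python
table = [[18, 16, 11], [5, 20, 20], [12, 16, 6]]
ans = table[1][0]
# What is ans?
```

table[1] = [5, 20, 20]. Taking column 0 of that row yields 5.

5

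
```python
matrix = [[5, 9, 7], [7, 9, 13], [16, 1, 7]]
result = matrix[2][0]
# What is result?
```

matrix[2] = [16, 1, 7]. Taking column 0 of that row yields 16.

16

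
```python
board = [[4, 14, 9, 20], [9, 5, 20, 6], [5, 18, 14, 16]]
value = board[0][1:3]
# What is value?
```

board[0] = [4, 14, 9, 20]. board[0] has length 4. The slice board[0][1:3] selects indices [1, 2] (1->14, 2->9), giving [14, 9].

[14, 9]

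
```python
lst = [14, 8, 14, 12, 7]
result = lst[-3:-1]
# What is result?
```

lst has length 5. The slice lst[-3:-1] selects indices [2, 3] (2->14, 3->12), giving [14, 12].

[14, 12]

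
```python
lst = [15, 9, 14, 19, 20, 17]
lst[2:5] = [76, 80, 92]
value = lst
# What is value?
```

lst starts as [15, 9, 14, 19, 20, 17] (length 6). The slice lst[2:5] covers indices [2, 3, 4] with values [14, 19, 20]. Replacing that slice with [76, 80, 92] (same length) produces [15, 9, 76, 80, 92, 17].

[15, 9, 76, 80, 92, 17]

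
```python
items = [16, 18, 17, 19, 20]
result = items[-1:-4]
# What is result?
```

items has length 5. The slice items[-1:-4] resolves to an empty index range, so the result is [].

[]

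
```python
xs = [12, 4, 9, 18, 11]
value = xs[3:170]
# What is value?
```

xs has length 5. The slice xs[3:170] selects indices [3, 4] (3->18, 4->11), giving [18, 11].

[18, 11]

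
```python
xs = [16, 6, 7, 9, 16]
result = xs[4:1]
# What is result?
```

xs has length 5. The slice xs[4:1] resolves to an empty index range, so the result is [].

[]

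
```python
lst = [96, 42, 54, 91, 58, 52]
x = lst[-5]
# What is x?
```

lst has length 6. Negative index -5 maps to positive index 6 + (-5) = 1. lst[1] = 42.

42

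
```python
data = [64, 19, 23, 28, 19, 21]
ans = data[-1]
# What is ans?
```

data has length 6. Negative index -1 maps to positive index 6 + (-1) = 5. data[5] = 21.

21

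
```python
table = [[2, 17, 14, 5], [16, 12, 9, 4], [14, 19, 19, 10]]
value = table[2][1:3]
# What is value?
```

table[2] = [14, 19, 19, 10]. table[2] has length 4. The slice table[2][1:3] selects indices [1, 2] (1->19, 2->19), giving [19, 19].

[19, 19]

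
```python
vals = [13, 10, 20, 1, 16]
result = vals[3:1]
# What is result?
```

vals has length 5. The slice vals[3:1] resolves to an empty index range, so the result is [].

[]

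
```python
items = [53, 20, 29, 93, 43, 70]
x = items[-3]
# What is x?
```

items has length 6. Negative index -3 maps to positive index 6 + (-3) = 3. items[3] = 93.

93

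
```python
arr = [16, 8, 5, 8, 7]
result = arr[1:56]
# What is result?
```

arr has length 5. The slice arr[1:56] selects indices [1, 2, 3, 4] (1->8, 2->5, 3->8, 4->7), giving [8, 5, 8, 7].

[8, 5, 8, 7]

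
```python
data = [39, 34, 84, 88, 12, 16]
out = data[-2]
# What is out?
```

data has length 6. Negative index -2 maps to positive index 6 + (-2) = 4. data[4] = 12.

12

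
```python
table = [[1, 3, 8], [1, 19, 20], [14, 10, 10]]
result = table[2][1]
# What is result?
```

table[2] = [14, 10, 10]. Taking column 1 of that row yields 10.

10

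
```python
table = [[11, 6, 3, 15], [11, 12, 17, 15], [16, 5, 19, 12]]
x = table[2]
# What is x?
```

table has 3 rows. Row 2 is [16, 5, 19, 12].

[16, 5, 19, 12]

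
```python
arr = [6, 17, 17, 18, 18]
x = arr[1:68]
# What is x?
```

arr has length 5. The slice arr[1:68] selects indices [1, 2, 3, 4] (1->17, 2->17, 3->18, 4->18), giving [17, 17, 18, 18].

[17, 17, 18, 18]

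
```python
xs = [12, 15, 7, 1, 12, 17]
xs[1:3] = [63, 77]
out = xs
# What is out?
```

xs starts as [12, 15, 7, 1, 12, 17] (length 6). The slice xs[1:3] covers indices [1, 2] with values [15, 7]. Replacing that slice with [63, 77] (same length) produces [12, 63, 77, 1, 12, 17].

[12, 63, 77, 1, 12, 17]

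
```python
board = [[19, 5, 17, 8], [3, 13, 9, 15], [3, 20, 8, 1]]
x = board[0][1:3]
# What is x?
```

board[0] = [19, 5, 17, 8]. board[0] has length 4. The slice board[0][1:3] selects indices [1, 2] (1->5, 2->17), giving [5, 17].

[5, 17]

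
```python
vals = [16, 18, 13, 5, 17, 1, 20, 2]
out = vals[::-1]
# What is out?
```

vals has length 8. The slice vals[::-1] selects indices [7, 6, 5, 4, 3, 2, 1, 0] (7->2, 6->20, 5->1, 4->17, 3->5, 2->13, 1->18, 0->16), giving [2, 20, 1, 17, 5, 13, 18, 16].

[2, 20, 1, 17, 5, 13, 18, 16]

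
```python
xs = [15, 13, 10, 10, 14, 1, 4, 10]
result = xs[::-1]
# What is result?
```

xs has length 8. The slice xs[::-1] selects indices [7, 6, 5, 4, 3, 2, 1, 0] (7->10, 6->4, 5->1, 4->14, 3->10, 2->10, 1->13, 0->15), giving [10, 4, 1, 14, 10, 10, 13, 15].

[10, 4, 1, 14, 10, 10, 13, 15]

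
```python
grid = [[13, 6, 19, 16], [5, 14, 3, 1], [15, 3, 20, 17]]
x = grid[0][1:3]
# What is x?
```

grid[0] = [13, 6, 19, 16]. grid[0] has length 4. The slice grid[0][1:3] selects indices [1, 2] (1->6, 2->19), giving [6, 19].

[6, 19]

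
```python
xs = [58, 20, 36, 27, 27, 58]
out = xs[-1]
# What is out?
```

xs has length 6. Negative index -1 maps to positive index 6 + (-1) = 5. xs[5] = 58.

58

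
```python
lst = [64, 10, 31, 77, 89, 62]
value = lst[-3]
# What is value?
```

lst has length 6. Negative index -3 maps to positive index 6 + (-3) = 3. lst[3] = 77.

77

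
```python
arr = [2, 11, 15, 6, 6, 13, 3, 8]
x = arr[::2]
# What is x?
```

arr has length 8. The slice arr[::2] selects indices [0, 2, 4, 6] (0->2, 2->15, 4->6, 6->3), giving [2, 15, 6, 3].

[2, 15, 6, 3]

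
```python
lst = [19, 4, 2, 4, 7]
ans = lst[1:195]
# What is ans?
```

lst has length 5. The slice lst[1:195] selects indices [1, 2, 3, 4] (1->4, 2->2, 3->4, 4->7), giving [4, 2, 4, 7].

[4, 2, 4, 7]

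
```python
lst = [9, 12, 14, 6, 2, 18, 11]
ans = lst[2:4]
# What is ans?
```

lst has length 7. The slice lst[2:4] selects indices [2, 3] (2->14, 3->6), giving [14, 6].

[14, 6]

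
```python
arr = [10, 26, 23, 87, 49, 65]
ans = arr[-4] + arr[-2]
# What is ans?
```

arr has length 6. Negative index -4 maps to positive index 6 + (-4) = 2. arr[2] = 23.
arr has length 6. Negative index -2 maps to positive index 6 + (-2) = 4. arr[4] = 49.
Sum: 23 + 49 = 72.

72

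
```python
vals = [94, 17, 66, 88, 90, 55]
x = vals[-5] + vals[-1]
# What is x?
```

vals has length 6. Negative index -5 maps to positive index 6 + (-5) = 1. vals[1] = 17.
vals has length 6. Negative index -1 maps to positive index 6 + (-1) = 5. vals[5] = 55.
Sum: 17 + 55 = 72.

72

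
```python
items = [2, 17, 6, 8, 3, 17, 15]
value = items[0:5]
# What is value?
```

items has length 7. The slice items[0:5] selects indices [0, 1, 2, 3, 4] (0->2, 1->17, 2->6, 3->8, 4->3), giving [2, 17, 6, 8, 3].

[2, 17, 6, 8, 3]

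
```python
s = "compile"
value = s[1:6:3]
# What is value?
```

s has length 7. The slice s[1:6:3] selects indices [1, 4] (1->'o', 4->'i'), giving 'oi'.

'oi'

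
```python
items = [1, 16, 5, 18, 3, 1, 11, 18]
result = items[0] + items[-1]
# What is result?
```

items has length 8. items[0] = 1.
items has length 8. Negative index -1 maps to positive index 8 + (-1) = 7. items[7] = 18.
Sum: 1 + 18 = 19.

19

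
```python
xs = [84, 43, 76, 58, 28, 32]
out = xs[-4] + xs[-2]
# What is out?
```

xs has length 6. Negative index -4 maps to positive index 6 + (-4) = 2. xs[2] = 76.
xs has length 6. Negative index -2 maps to positive index 6 + (-2) = 4. xs[4] = 28.
Sum: 76 + 28 = 104.

104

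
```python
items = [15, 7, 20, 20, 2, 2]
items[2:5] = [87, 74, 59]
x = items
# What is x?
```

items starts as [15, 7, 20, 20, 2, 2] (length 6). The slice items[2:5] covers indices [2, 3, 4] with values [20, 20, 2]. Replacing that slice with [87, 74, 59] (same length) produces [15, 7, 87, 74, 59, 2].

[15, 7, 87, 74, 59, 2]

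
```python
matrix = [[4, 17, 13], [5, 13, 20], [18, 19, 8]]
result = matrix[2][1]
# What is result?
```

matrix[2] = [18, 19, 8]. Taking column 1 of that row yields 19.

19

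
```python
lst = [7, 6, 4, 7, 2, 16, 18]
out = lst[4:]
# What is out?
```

lst has length 7. The slice lst[4:] selects indices [4, 5, 6] (4->2, 5->16, 6->18), giving [2, 16, 18].

[2, 16, 18]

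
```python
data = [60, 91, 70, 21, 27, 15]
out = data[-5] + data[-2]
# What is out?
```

data has length 6. Negative index -5 maps to positive index 6 + (-5) = 1. data[1] = 91.
data has length 6. Negative index -2 maps to positive index 6 + (-2) = 4. data[4] = 27.
Sum: 91 + 27 = 118.

118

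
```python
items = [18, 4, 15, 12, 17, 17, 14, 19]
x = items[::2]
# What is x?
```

items has length 8. The slice items[::2] selects indices [0, 2, 4, 6] (0->18, 2->15, 4->17, 6->14), giving [18, 15, 17, 14].

[18, 15, 17, 14]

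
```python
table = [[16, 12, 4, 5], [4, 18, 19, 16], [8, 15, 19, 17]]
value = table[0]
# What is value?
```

table has 3 rows. Row 0 is [16, 12, 4, 5].

[16, 12, 4, 5]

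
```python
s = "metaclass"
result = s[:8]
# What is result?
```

s has length 9. The slice s[:8] selects indices [0, 1, 2, 3, 4, 5, 6, 7] (0->'m', 1->'e', 2->'t', 3->'a', 4->'c', 5->'l', 6->'a', 7->'s'), giving 'metaclas'.

'metaclas'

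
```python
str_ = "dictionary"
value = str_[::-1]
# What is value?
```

str_ has length 10. The slice str_[::-1] selects indices [9, 8, 7, 6, 5, 4, 3, 2, 1, 0] (9->'y', 8->'r', 7->'a', 6->'n', 5->'o', 4->'i', 3->'t', 2->'c', 1->'i', 0->'d'), giving 'yranoitcid'.

'yranoitcid'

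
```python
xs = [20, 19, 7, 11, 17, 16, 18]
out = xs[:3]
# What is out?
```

xs has length 7. The slice xs[:3] selects indices [0, 1, 2] (0->20, 1->19, 2->7), giving [20, 19, 7].

[20, 19, 7]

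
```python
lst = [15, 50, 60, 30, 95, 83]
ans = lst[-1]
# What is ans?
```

lst has length 6. Negative index -1 maps to positive index 6 + (-1) = 5. lst[5] = 83.

83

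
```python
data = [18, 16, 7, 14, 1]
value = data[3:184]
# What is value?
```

data has length 5. The slice data[3:184] selects indices [3, 4] (3->14, 4->1), giving [14, 1].

[14, 1]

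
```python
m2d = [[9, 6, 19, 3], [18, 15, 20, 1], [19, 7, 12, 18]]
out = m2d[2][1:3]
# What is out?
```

m2d[2] = [19, 7, 12, 18]. m2d[2] has length 4. The slice m2d[2][1:3] selects indices [1, 2] (1->7, 2->12), giving [7, 12].

[7, 12]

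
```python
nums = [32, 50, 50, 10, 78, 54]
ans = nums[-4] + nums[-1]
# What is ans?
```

nums has length 6. Negative index -4 maps to positive index 6 + (-4) = 2. nums[2] = 50.
nums has length 6. Negative index -1 maps to positive index 6 + (-1) = 5. nums[5] = 54.
Sum: 50 + 54 = 104.

104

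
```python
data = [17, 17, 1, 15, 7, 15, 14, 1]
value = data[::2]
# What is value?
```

data has length 8. The slice data[::2] selects indices [0, 2, 4, 6] (0->17, 2->1, 4->7, 6->14), giving [17, 1, 7, 14].

[17, 1, 7, 14]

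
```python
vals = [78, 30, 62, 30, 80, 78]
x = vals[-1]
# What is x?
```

vals has length 6. Negative index -1 maps to positive index 6 + (-1) = 5. vals[5] = 78.

78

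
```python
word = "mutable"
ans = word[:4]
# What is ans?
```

word has length 7. The slice word[:4] selects indices [0, 1, 2, 3] (0->'m', 1->'u', 2->'t', 3->'a'), giving 'muta'.

'muta'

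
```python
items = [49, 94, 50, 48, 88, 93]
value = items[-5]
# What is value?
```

items has length 6. Negative index -5 maps to positive index 6 + (-5) = 1. items[1] = 94.

94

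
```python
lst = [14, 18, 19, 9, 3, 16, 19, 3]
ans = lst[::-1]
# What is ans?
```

lst has length 8. The slice lst[::-1] selects indices [7, 6, 5, 4, 3, 2, 1, 0] (7->3, 6->19, 5->16, 4->3, 3->9, 2->19, 1->18, 0->14), giving [3, 19, 16, 3, 9, 19, 18, 14].

[3, 19, 16, 3, 9, 19, 18, 14]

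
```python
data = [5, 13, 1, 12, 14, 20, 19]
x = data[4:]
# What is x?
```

data has length 7. The slice data[4:] selects indices [4, 5, 6] (4->14, 5->20, 6->19), giving [14, 20, 19].

[14, 20, 19]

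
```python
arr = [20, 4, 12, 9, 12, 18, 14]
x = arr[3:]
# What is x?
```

arr has length 7. The slice arr[3:] selects indices [3, 4, 5, 6] (3->9, 4->12, 5->18, 6->14), giving [9, 12, 18, 14].

[9, 12, 18, 14]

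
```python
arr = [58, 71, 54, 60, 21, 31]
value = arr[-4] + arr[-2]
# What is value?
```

arr has length 6. Negative index -4 maps to positive index 6 + (-4) = 2. arr[2] = 54.
arr has length 6. Negative index -2 maps to positive index 6 + (-2) = 4. arr[4] = 21.
Sum: 54 + 21 = 75.

75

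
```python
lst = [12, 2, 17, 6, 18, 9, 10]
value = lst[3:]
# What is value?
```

lst has length 7. The slice lst[3:] selects indices [3, 4, 5, 6] (3->6, 4->18, 5->9, 6->10), giving [6, 18, 9, 10].

[6, 18, 9, 10]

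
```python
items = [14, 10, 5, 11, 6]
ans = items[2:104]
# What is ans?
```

items has length 5. The slice items[2:104] selects indices [2, 3, 4] (2->5, 3->11, 4->6), giving [5, 11, 6].

[5, 11, 6]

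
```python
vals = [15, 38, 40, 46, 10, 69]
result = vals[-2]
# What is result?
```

vals has length 6. Negative index -2 maps to positive index 6 + (-2) = 4. vals[4] = 10.

10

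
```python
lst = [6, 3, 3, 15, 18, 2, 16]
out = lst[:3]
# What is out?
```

lst has length 7. The slice lst[:3] selects indices [0, 1, 2] (0->6, 1->3, 2->3), giving [6, 3, 3].

[6, 3, 3]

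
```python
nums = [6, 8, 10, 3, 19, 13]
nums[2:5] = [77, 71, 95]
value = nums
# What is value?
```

nums starts as [6, 8, 10, 3, 19, 13] (length 6). The slice nums[2:5] covers indices [2, 3, 4] with values [10, 3, 19]. Replacing that slice with [77, 71, 95] (same length) produces [6, 8, 77, 71, 95, 13].

[6, 8, 77, 71, 95, 13]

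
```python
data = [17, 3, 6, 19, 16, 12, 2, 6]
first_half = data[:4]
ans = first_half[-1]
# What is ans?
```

data has length 8. The slice data[:4] selects indices [0, 1, 2, 3] (0->17, 1->3, 2->6, 3->19), giving [17, 3, 6, 19]. So first_half = [17, 3, 6, 19]. Then first_half[-1] = 19.

19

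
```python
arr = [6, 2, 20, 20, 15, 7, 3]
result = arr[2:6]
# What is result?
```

arr has length 7. The slice arr[2:6] selects indices [2, 3, 4, 5] (2->20, 3->20, 4->15, 5->7), giving [20, 20, 15, 7].

[20, 20, 15, 7]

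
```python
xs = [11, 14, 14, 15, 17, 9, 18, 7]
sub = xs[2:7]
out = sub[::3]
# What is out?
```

xs has length 8. The slice xs[2:7] selects indices [2, 3, 4, 5, 6] (2->14, 3->15, 4->17, 5->9, 6->18), giving [14, 15, 17, 9, 18]. So sub = [14, 15, 17, 9, 18]. sub has length 5. The slice sub[::3] selects indices [0, 3] (0->14, 3->9), giving [14, 9].

[14, 9]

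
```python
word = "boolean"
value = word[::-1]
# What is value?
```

word has length 7. The slice word[::-1] selects indices [6, 5, 4, 3, 2, 1, 0] (6->'n', 5->'a', 4->'e', 3->'l', 2->'o', 1->'o', 0->'b'), giving 'naeloob'.

'naeloob'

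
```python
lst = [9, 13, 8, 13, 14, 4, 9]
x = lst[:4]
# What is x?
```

lst has length 7. The slice lst[:4] selects indices [0, 1, 2, 3] (0->9, 1->13, 2->8, 3->13), giving [9, 13, 8, 13].

[9, 13, 8, 13]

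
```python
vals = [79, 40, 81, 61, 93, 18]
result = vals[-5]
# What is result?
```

vals has length 6. Negative index -5 maps to positive index 6 + (-5) = 1. vals[1] = 40.

40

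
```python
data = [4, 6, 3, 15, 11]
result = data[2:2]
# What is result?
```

data has length 5. The slice data[2:2] resolves to an empty index range, so the result is [].

[]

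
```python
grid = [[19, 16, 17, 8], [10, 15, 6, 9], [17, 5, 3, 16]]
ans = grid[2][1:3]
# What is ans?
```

grid[2] = [17, 5, 3, 16]. grid[2] has length 4. The slice grid[2][1:3] selects indices [1, 2] (1->5, 2->3), giving [5, 3].

[5, 3]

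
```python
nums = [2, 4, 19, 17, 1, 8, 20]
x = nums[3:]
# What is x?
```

nums has length 7. The slice nums[3:] selects indices [3, 4, 5, 6] (3->17, 4->1, 5->8, 6->20), giving [17, 1, 8, 20].

[17, 1, 8, 20]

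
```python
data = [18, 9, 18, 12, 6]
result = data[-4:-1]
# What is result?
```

data has length 5. The slice data[-4:-1] selects indices [1, 2, 3] (1->9, 2->18, 3->12), giving [9, 18, 12].

[9, 18, 12]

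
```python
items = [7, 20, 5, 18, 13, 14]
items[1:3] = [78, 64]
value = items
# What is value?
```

items starts as [7, 20, 5, 18, 13, 14] (length 6). The slice items[1:3] covers indices [1, 2] with values [20, 5]. Replacing that slice with [78, 64] (same length) produces [7, 78, 64, 18, 13, 14].

[7, 78, 64, 18, 13, 14]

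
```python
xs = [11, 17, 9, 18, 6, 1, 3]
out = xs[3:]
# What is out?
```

xs has length 7. The slice xs[3:] selects indices [3, 4, 5, 6] (3->18, 4->6, 5->1, 6->3), giving [18, 6, 1, 3].

[18, 6, 1, 3]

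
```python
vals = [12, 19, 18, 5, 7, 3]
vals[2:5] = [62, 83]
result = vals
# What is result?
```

vals starts as [12, 19, 18, 5, 7, 3] (length 6). The slice vals[2:5] covers indices [2, 3, 4] with values [18, 5, 7]. Replacing that slice with [62, 83] (different length) produces [12, 19, 62, 83, 3].

[12, 19, 62, 83, 3]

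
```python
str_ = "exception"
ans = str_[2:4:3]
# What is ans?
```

str_ has length 9. The slice str_[2:4:3] selects indices [2] (2->'c'), giving 'c'.

'c'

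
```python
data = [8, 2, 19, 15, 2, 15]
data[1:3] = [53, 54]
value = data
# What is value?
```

data starts as [8, 2, 19, 15, 2, 15] (length 6). The slice data[1:3] covers indices [1, 2] with values [2, 19]. Replacing that slice with [53, 54] (same length) produces [8, 53, 54, 15, 2, 15].

[8, 53, 54, 15, 2, 15]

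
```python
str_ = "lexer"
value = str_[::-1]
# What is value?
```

str_ has length 5. The slice str_[::-1] selects indices [4, 3, 2, 1, 0] (4->'r', 3->'e', 2->'x', 1->'e', 0->'l'), giving 'rexel'.

'rexel'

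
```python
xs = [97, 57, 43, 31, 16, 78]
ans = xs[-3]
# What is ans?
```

xs has length 6. Negative index -3 maps to positive index 6 + (-3) = 3. xs[3] = 31.

31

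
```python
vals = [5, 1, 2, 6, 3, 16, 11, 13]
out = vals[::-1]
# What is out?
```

vals has length 8. The slice vals[::-1] selects indices [7, 6, 5, 4, 3, 2, 1, 0] (7->13, 6->11, 5->16, 4->3, 3->6, 2->2, 1->1, 0->5), giving [13, 11, 16, 3, 6, 2, 1, 5].

[13, 11, 16, 3, 6, 2, 1, 5]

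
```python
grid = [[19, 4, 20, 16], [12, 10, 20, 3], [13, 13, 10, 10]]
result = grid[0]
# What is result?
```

grid has 3 rows. Row 0 is [19, 4, 20, 16].

[19, 4, 20, 16]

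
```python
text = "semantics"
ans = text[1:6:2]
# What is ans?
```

text has length 9. The slice text[1:6:2] selects indices [1, 3, 5] (1->'e', 3->'a', 5->'t'), giving 'eat'.

'eat'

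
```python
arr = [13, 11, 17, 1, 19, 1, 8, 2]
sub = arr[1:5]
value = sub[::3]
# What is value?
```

arr has length 8. The slice arr[1:5] selects indices [1, 2, 3, 4] (1->11, 2->17, 3->1, 4->19), giving [11, 17, 1, 19]. So sub = [11, 17, 1, 19]. sub has length 4. The slice sub[::3] selects indices [0, 3] (0->11, 3->19), giving [11, 19].

[11, 19]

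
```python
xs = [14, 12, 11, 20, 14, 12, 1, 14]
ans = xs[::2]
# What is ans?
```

xs has length 8. The slice xs[::2] selects indices [0, 2, 4, 6] (0->14, 2->11, 4->14, 6->1), giving [14, 11, 14, 1].

[14, 11, 14, 1]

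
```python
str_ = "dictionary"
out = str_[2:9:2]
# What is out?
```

str_ has length 10. The slice str_[2:9:2] selects indices [2, 4, 6, 8] (2->'c', 4->'i', 6->'n', 8->'r'), giving 'cinr'.

'cinr'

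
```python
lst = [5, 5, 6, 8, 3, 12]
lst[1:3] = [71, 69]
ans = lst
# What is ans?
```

lst starts as [5, 5, 6, 8, 3, 12] (length 6). The slice lst[1:3] covers indices [1, 2] with values [5, 6]. Replacing that slice with [71, 69] (same length) produces [5, 71, 69, 8, 3, 12].

[5, 71, 69, 8, 3, 12]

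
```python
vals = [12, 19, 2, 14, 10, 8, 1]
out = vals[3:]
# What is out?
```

vals has length 7. The slice vals[3:] selects indices [3, 4, 5, 6] (3->14, 4->10, 5->8, 6->1), giving [14, 10, 8, 1].

[14, 10, 8, 1]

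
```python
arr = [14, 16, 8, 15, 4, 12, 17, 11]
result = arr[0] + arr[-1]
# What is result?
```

arr has length 8. arr[0] = 14.
arr has length 8. Negative index -1 maps to positive index 8 + (-1) = 7. arr[7] = 11.
Sum: 14 + 11 = 25.

25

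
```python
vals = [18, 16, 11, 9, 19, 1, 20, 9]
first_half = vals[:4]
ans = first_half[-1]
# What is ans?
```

vals has length 8. The slice vals[:4] selects indices [0, 1, 2, 3] (0->18, 1->16, 2->11, 3->9), giving [18, 16, 11, 9]. So first_half = [18, 16, 11, 9]. Then first_half[-1] = 9.

9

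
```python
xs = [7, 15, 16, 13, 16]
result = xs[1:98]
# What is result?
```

xs has length 5. The slice xs[1:98] selects indices [1, 2, 3, 4] (1->15, 2->16, 3->13, 4->16), giving [15, 16, 13, 16].

[15, 16, 13, 16]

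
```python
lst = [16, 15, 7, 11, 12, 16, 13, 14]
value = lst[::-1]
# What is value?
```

lst has length 8. The slice lst[::-1] selects indices [7, 6, 5, 4, 3, 2, 1, 0] (7->14, 6->13, 5->16, 4->12, 3->11, 2->7, 1->15, 0->16), giving [14, 13, 16, 12, 11, 7, 15, 16].

[14, 13, 16, 12, 11, 7, 15, 16]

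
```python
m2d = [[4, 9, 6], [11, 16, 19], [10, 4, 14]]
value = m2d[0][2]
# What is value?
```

m2d[0] = [4, 9, 6]. Taking column 2 of that row yields 6.

6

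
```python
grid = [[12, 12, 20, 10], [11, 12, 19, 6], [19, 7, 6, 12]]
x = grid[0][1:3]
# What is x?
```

grid[0] = [12, 12, 20, 10]. grid[0] has length 4. The slice grid[0][1:3] selects indices [1, 2] (1->12, 2->20), giving [12, 20].

[12, 20]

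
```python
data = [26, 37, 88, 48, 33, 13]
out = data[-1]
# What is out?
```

data has length 6. Negative index -1 maps to positive index 6 + (-1) = 5. data[5] = 13.

13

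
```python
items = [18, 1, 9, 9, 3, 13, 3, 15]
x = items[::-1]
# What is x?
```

items has length 8. The slice items[::-1] selects indices [7, 6, 5, 4, 3, 2, 1, 0] (7->15, 6->3, 5->13, 4->3, 3->9, 2->9, 1->1, 0->18), giving [15, 3, 13, 3, 9, 9, 1, 18].

[15, 3, 13, 3, 9, 9, 1, 18]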